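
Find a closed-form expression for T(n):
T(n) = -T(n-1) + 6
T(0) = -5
First-order linear non-homogeneous.
Homogeneous solution: T_h(n) = A·(-1)^n.
Try constant particular solution T_p = K: K = -K + 6 ⇒ K = 3.
General: T(n) = A·(-1)^n + 3.
Apply T(0) = -5: A + 3 = -5 ⇒ A = -8.
So T(n) = 3 - 8 \left(-1\right)^{n}.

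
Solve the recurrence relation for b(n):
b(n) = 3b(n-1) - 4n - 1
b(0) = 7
First-order linear with linear forcing.
Homogeneous solution: b_h(n) = A·(3)^n.
Try particular b_p(n) = pn + q. Substituting:
  pn + q = 3(p(n-1) + q) - 4n - 1.
Matching the n-coefficient: p = 3p - 4 ⇒ p = 2.
Matching constants: q = -3p + 3q - 1 ⇒ q = \frac{7}{2}.
General: b(n) = A·(3)^n + 2 n + \frac{7}{2}.
Apply b(0) = 7: A + \frac{7}{2} = 7 ⇒ A = \frac{7}{2}.
So b(n) = \frac{7 \cdot 3^{n}}{2} + 2 n + \frac{7}{2}.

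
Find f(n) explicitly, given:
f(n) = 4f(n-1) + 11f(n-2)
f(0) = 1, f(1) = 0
Characteristic equation: x² - 4x - 11 = 0.
Discriminant Δ = (4)² + 4·(11) = 60.
Roots r₁,₂ = (4 ± √60)/2, so r₁ = 2 + \sqrt{15}, r₂ = 2 - \sqrt{15}.
General solution: f(n) = A·r₁^n + B·r₂^n.
From the initial conditions, A + B = 1 and r₁A + r₂B = 0.
Since r₁ - r₂ = √60: A = (0 - (1)r₂)/√60 = \frac{1}{2} - \frac{\sqrt{15}}{15}, and B = 1 - A = \frac{\sqrt{15}}{15} + \frac{1}{2}.
So f(n) = \left(\frac{1}{2} - \frac{\sqrt{15}}{15}\right)\left(2 + \sqrt{15}\right)^n + \left(\frac{\sqrt{15}}{15} + \frac{1}{2}\right)\left(2 - \sqrt{15}\right)^n.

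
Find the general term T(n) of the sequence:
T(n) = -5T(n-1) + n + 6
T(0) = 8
First-order linear with linear forcing.
Homogeneous solution: T_h(n) = A·(-5)^n.
Try particular T_p(n) = pn + q. Substituting:
  pn + q = -5(p(n-1) + q) + n + 6.
Matching the n-coefficient: p = -5p + 1 ⇒ p = \frac{1}{6}.
Matching constants: q = 5p - 5q + 6 ⇒ q = \frac{41}{36}.
General: T(n) = A·(-5)^n + \frac{n}{6} + \frac{41}{36}.
Apply T(0) = 8: A + \frac{41}{36} = 8 ⇒ A = \frac{247}{36}.
So T(n) = \frac{247 \left(-5\right)^{n}}{36} + \frac{n}{6} + \frac{41}{36}.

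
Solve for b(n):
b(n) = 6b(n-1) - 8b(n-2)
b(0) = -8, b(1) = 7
Characteristic equation: x² - 6x + 8 = 0, which factors as (x - (2))(x - (4)) = 0.
Roots r₁ = 2, r₂ = 4 (distinct).
General solution: b(n) = A·(2)^n + B·(4)^n.
From b(0) = -8: A + B = -8.
From b(1) = 7: 2A + 4B = 7.
Solving: A = - \frac{39}{2}, B = \frac{23}{2}.
So b(n) = - \frac{39 \cdot 2^{n}}{2} + \frac{23 \cdot 4^{n}}{2}.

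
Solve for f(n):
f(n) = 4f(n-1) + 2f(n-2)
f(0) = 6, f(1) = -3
Characteristic equation: x² - 4x - 2 = 0.
Discriminant Δ = (4)² + 4·(2) = 24.
Roots r₁,₂ = (4 ± √24)/2, so r₁ = 2 + \sqrt{6}, r₂ = 2 - \sqrt{6}.
General solution: f(n) = A·r₁^n + B·r₂^n.
From the initial conditions, A + B = 6 and r₁A + r₂B = -3.
Since r₁ - r₂ = √24: A = (-3 - (6)r₂)/√24 = 3 - \frac{5 \sqrt{6}}{4}, and B = 6 - A = 3 + \frac{5 \sqrt{6}}{4}.
So f(n) = \left(3 - \frac{5 \sqrt{6}}{4}\right)\left(2 + \sqrt{6}\right)^n + \left(3 + \frac{5 \sqrt{6}}{4}\right)\left(2 - \sqrt{6}\right)^n.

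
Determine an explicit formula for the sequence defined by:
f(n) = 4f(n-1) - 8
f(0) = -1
First-order linear non-homogeneous.
Homogeneous solution: f_h(n) = A·(4)^n.
Try constant particular solution f_p = K: K = 4K - 8 ⇒ K = \frac{8}{3}.
General: f(n) = A·(4)^n + \frac{8}{3}.
Apply f(0) = -1: A + \frac{8}{3} = -1 ⇒ A = - \frac{11}{3}.
So f(n) = \frac{8}{3} - \frac{11 \cdot 4^{n}}{3}.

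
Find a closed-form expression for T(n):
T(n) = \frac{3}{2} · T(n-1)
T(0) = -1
Pure geometric recurrence with ratio \frac{3}{2}.
By induction T(n) = T(0) · (\frac{3}{2})^n = - \left(\frac{3}{2}\right)^{n}.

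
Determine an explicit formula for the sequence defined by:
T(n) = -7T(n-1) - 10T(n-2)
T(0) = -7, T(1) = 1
Characteristic equation: x² + 7x + 10 = 0, which factors as (x - (-2))(x - (-5)) = 0.
Roots r₁ = -2, r₂ = -5 (distinct).
General solution: T(n) = A·(-2)^n + B·(-5)^n.
From T(0) = -7: A + B = -7.
From T(1) = 1: -2A - 5B = 1.
Solving: A = - \frac{34}{3}, B = \frac{13}{3}.
So T(n) = - \frac{34 \left(-2\right)^{n}}{3} + \frac{13 \left(-5\right)^{n}}{3}.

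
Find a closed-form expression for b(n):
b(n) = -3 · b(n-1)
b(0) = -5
Pure geometric recurrence with ratio -3.
By induction b(n) = b(0) · (-3)^n = - 5 \left(-3\right)^{n}.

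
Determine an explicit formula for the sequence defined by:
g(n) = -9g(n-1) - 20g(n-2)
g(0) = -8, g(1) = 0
Characteristic equation: x² + 9x + 20 = 0, which factors as (x - (-4))(x - (-5)) = 0.
Roots r₁ = -4, r₂ = -5 (distinct).
General solution: g(n) = A·(-4)^n + B·(-5)^n.
From g(0) = -8: A + B = -8.
From g(1) = 0: -4A - 5B = 0.
Solving: A = -40, B = 32.
So g(n) = - 40 \left(-4\right)^{n} + 32 \left(-5\right)^{n}.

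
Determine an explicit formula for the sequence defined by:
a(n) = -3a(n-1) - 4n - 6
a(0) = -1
First-order linear with linear forcing.
Homogeneous solution: a_h(n) = A·(-3)^n.
Try particular a_p(n) = pn + q. Substituting:
  pn + q = -3(p(n-1) + q) - 4n - 6.
Matching the n-coefficient: p = -3p - 4 ⇒ p = -1.
Matching constants: q = 3p - 3q - 6 ⇒ q = - \frac{9}{4}.
General: a(n) = A·(-3)^n - n - \frac{9}{4}.
Apply a(0) = -1: A - \frac{9}{4} = -1 ⇒ A = \frac{5}{4}.
So a(n) = \frac{5 \left(-3\right)^{n}}{4} - n - \frac{9}{4}.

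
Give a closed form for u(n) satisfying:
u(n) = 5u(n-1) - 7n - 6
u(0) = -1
First-order linear with linear forcing.
Homogeneous solution: u_h(n) = A·(5)^n.
Try particular u_p(n) = pn + q. Substituting:
  pn + q = 5(p(n-1) + q) - 7n - 6.
Matching the n-coefficient: p = 5p - 7 ⇒ p = \frac{7}{4}.
Matching constants: q = -5p + 5q - 6 ⇒ q = \frac{59}{16}.
General: u(n) = A·(5)^n + \frac{7 n}{4} + \frac{59}{16}.
Apply u(0) = -1: A + \frac{59}{16} = -1 ⇒ A = - \frac{75}{16}.
So u(n) = - \frac{75 \cdot 5^{n}}{16} + \frac{7 n}{4} + \frac{59}{16}.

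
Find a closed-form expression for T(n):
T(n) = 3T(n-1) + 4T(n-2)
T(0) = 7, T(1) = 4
Characteristic equation: x² - 3x - 4 = 0, which factors as (x - (-1))(x - (4)) = 0.
Roots r₁ = -1, r₂ = 4 (distinct).
General solution: T(n) = A·(-1)^n + B·(4)^n.
From T(0) = 7: A + B = 7.
From T(1) = 4: -A + 4B = 4.
Solving: A = \frac{24}{5}, B = \frac{11}{5}.
So T(n) = \frac{24 \left(-1\right)^{n}}{5} + \frac{11 \cdot 4^{n}}{5}.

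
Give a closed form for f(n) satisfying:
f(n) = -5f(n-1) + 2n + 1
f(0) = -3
First-order linear with linear forcing.
Homogeneous solution: f_h(n) = A·(-5)^n.
Try particular f_p(n) = pn + q. Substituting:
  pn + q = -5(p(n-1) + q) + 2n + 1.
Matching the n-coefficient: p = -5p + 2 ⇒ p = \frac{1}{3}.
Matching constants: q = 5p - 5q + 1 ⇒ q = \frac{4}{9}.
General: f(n) = A·(-5)^n + \frac{n}{3} + \frac{4}{9}.
Apply f(0) = -3: A + \frac{4}{9} = -3 ⇒ A = - \frac{31}{9}.
So f(n) = - \frac{31 \left(-5\right)^{n}}{9} + \frac{n}{3} + \frac{4}{9}.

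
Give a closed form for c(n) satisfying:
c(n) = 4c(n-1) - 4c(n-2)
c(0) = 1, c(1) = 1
Characteristic equation: x² - 4x + 4 = 0, which is (x - (2))².
Repeated root r = 2.
General solution: c(n) = (A + Bn)·(2)^n.
From c(0) = 1: A = 1.
From c(1) = 1: (A + B)·(2) = 1 ⇒ B = - \frac{1}{2}.
So c(n) = \left(1 - \frac{n}{2}\right) \cdot (2)^n.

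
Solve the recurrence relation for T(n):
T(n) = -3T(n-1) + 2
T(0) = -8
First-order linear non-homogeneous.
Homogeneous solution: T_h(n) = A·(-3)^n.
Try constant particular solution T_p = K: K = -3K + 2 ⇒ K = \frac{1}{2}.
General: T(n) = A·(-3)^n + \frac{1}{2}.
Apply T(0) = -8: A + \frac{1}{2} = -8 ⇒ A = - \frac{17}{2}.
So T(n) = \frac{1}{2} - \frac{17 \left(-3\right)^{n}}{2}.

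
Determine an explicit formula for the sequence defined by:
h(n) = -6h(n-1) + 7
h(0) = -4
First-order linear non-homogeneous.
Homogeneous solution: h_h(n) = A·(-6)^n.
Try constant particular solution h_p = K: K = -6K + 7 ⇒ K = 1.
General: h(n) = A·(-6)^n + 1.
Apply h(0) = -4: A + 1 = -4 ⇒ A = -5.
So h(n) = 1 - 5 \left(-6\right)^{n}.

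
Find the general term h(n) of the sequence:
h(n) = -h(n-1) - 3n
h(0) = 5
First-order linear with linear forcing.
Homogeneous solution: h_h(n) = A·(-1)^n.
Try particular h_p(n) = pn + q. Substituting:
  pn + q = -(p(n-1) + q) - 3n.
Matching the n-coefficient: p = -p - 3 ⇒ p = - \frac{3}{2}.
Matching constants: q = p - q ⇒ q = - \frac{3}{4}.
General: h(n) = A·(-1)^n - \frac{3 n}{2} - \frac{3}{4}.
Apply h(0) = 5: A - \frac{3}{4} = 5 ⇒ A = \frac{23}{4}.
So h(n) = \frac{23 \left(-1\right)^{n}}{4} - \frac{3 n}{2} - \frac{3}{4}.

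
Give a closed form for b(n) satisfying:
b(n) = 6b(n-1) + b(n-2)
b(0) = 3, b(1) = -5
Characteristic equation: x² - 6x - 1 = 0.
Discriminant Δ = (6)² + 4·(1) = 40.
Roots r₁,₂ = (6 ± √40)/2, so r₁ = 3 + \sqrt{10}, r₂ = 3 - \sqrt{10}.
General solution: b(n) = A·r₁^n + B·r₂^n.
From the initial conditions, A + B = 3 and r₁A + r₂B = -5.
Since r₁ - r₂ = √40: A = (-5 - (3)r₂)/√40 = \frac{3}{2} - \frac{7 \sqrt{10}}{10}, and B = 3 - A = \frac{3}{2} + \frac{7 \sqrt{10}}{10}.
So b(n) = \left(\frac{3}{2} - \frac{7 \sqrt{10}}{10}\right)\left(3 + \sqrt{10}\right)^n + \left(\frac{3}{2} + \frac{7 \sqrt{10}}{10}\right)\left(3 - \sqrt{10}\right)^n.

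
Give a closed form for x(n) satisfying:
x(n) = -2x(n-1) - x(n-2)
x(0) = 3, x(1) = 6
Characteristic equation: x² + 2x + 1 = 0, which is (x - (-1))².
Repeated root r = -1.
General solution: x(n) = (A + Bn)·(-1)^n.
From x(0) = 3: A = 3.
From x(1) = 6: (A + B)·(-1) = 6 ⇒ B = -9.
So x(n) = \left(3 - 9 n\right) \cdot (-1)^n.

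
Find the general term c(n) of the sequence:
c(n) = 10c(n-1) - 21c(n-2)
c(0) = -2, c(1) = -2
Characteristic equation: x² - 10x + 21 = 0, which factors as (x - (7))(x - (3)) = 0.
Roots r₁ = 7, r₂ = 3 (distinct).
General solution: c(n) = A·(7)^n + B·(3)^n.
From c(0) = -2: A + B = -2.
From c(1) = -2: 7A + 3B = -2.
Solving: A = 1, B = -3.
So c(n) = - 3 \cdot 3^{n} + 7^{n}.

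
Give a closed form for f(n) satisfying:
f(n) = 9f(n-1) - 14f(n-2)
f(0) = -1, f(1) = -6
Characteristic equation: x² - 9x + 14 = 0, which factors as (x - (7))(x - (2)) = 0.
Roots r₁ = 7, r₂ = 2 (distinct).
General solution: f(n) = A·(7)^n + B·(2)^n.
From f(0) = -1: A + B = -1.
From f(1) = -6: 7A + 2B = -6.
Solving: A = - \frac{4}{5}, B = - \frac{1}{5}.
So f(n) = - \frac{2^{n}}{5} - \frac{4 \cdot 7^{n}}{5}.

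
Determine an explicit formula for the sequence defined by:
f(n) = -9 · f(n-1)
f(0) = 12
Pure geometric recurrence with ratio -9.
By induction f(n) = f(0) · (-9)^n = 12 \left(-9\right)^{n}.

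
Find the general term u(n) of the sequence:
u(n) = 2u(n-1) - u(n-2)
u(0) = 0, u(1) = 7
Characteristic equation: x² - 2x + 1 = 0, which is (x - (1))².
Repeated root r = 1.
General solution: u(n) = (A + Bn)·(1)^n.
From u(0) = 0: A = 0.
From u(1) = 7: (A + B)·(1) = 7 ⇒ B = 7.
So u(n) = \left(7 n\right) \cdot (1)^n.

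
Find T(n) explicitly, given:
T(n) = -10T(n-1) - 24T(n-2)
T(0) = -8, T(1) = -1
Characteristic equation: x² + 10x + 24 = 0, which factors as (x - (-6))(x - (-4)) = 0.
Roots r₁ = -6, r₂ = -4 (distinct).
General solution: T(n) = A·(-6)^n + B·(-4)^n.
From T(0) = -8: A + B = -8.
From T(1) = -1: -6A - 4B = -1.
Solving: A = \frac{33}{2}, B = - \frac{49}{2}.
So T(n) = - \frac{49 \left(-4\right)^{n}}{2} + \frac{33 \left(-6\right)^{n}}{2}.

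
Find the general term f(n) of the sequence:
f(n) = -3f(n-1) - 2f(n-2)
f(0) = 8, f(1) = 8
Characteristic equation: x² + 3x + 2 = 0, which factors as (x - (-1))(x - (-2)) = 0.
Roots r₁ = -1, r₂ = -2 (distinct).
General solution: f(n) = A·(-1)^n + B·(-2)^n.
From f(0) = 8: A + B = 8.
From f(1) = 8: -A - 2B = 8.
Solving: A = 24, B = -16.
So f(n) = 24 \left(-1\right)^{n} - 16 \left(-2\right)^{n}.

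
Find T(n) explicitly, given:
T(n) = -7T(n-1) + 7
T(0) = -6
First-order linear non-homogeneous.
Homogeneous solution: T_h(n) = A·(-7)^n.
Try constant particular solution T_p = K: K = -7K + 7 ⇒ K = \frac{7}{8}.
General: T(n) = A·(-7)^n + \frac{7}{8}.
Apply T(0) = -6: A + \frac{7}{8} = -6 ⇒ A = - \frac{55}{8}.
So T(n) = \frac{7}{8} - \frac{55 \left(-7\right)^{n}}{8}.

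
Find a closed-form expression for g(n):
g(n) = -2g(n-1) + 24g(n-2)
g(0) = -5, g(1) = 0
Characteristic equation: x² + 2x - 24 = 0, which factors as (x - (4))(x - (-6)) = 0.
Roots r₁ = 4, r₂ = -6 (distinct).
General solution: g(n) = A·(4)^n + B·(-6)^n.
From g(0) = -5: A + B = -5.
From g(1) = 0: 4A - 6B = 0.
Solving: A = -3, B = -2.
So g(n) = - 2 \left(-6\right)^{n} - 3 \cdot 4^{n}.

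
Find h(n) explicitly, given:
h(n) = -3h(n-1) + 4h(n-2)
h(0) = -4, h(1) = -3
Characteristic equation: x² + 3x - 4 = 0, which factors as (x - (1))(x - (-4)) = 0.
Roots r₁ = 1, r₂ = -4 (distinct).
General solution: h(n) = A·(1)^n + B·(-4)^n.
From h(0) = -4: A + B = -4.
From h(1) = -3: A - 4B = -3.
Solving: A = - \frac{19}{5}, B = - \frac{1}{5}.
So h(n) = - \frac{\left(-4\right)^{n}}{5} - \frac{19}{5}.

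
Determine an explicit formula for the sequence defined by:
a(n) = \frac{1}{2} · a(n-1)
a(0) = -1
Pure geometric recurrence with ratio \frac{1}{2}.
By induction a(n) = a(0) · (\frac{1}{2})^n = - 2^{- n}.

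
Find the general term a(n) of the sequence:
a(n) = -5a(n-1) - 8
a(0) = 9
First-order linear non-homogeneous.
Homogeneous solution: a_h(n) = A·(-5)^n.
Try constant particular solution a_p = K: K = -5K - 8 ⇒ K = - \frac{4}{3}.
General: a(n) = A·(-5)^n - \frac{4}{3}.
Apply a(0) = 9: A - \frac{4}{3} = 9 ⇒ A = \frac{31}{3}.
So a(n) = \frac{31 \left(-5\right)^{n}}{3} - \frac{4}{3}.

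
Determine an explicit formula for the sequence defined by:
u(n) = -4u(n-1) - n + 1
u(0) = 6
First-order linear with linear forcing.
Homogeneous solution: u_h(n) = A·(-4)^n.
Try particular u_p(n) = pn + q. Substituting:
  pn + q = -4(p(n-1) + q) - n + 1.
Matching the n-coefficient: p = -4p - 1 ⇒ p = - \frac{1}{5}.
Matching constants: q = 4p - 4q + 1 ⇒ q = \frac{1}{25}.
General: u(n) = A·(-4)^n - \frac{n}{5} + \frac{1}{25}.
Apply u(0) = 6: A + \frac{1}{25} = 6 ⇒ A = \frac{149}{25}.
So u(n) = \frac{149 \left(-4\right)^{n}}{25} - \frac{n}{5} + \frac{1}{25}.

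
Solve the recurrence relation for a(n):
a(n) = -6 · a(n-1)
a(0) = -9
Pure geometric recurrence with ratio -6.
By induction a(n) = a(0) · (-6)^n = - 9 \left(-6\right)^{n}.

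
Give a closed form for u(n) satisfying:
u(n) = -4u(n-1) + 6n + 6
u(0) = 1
First-order linear with linear forcing.
Homogeneous solution: u_h(n) = A·(-4)^n.
Try particular u_p(n) = pn + q. Substituting:
  pn + q = -4(p(n-1) + q) + 6n + 6.
Matching the n-coefficient: p = -4p + 6 ⇒ p = \frac{6}{5}.
Matching constants: q = 4p - 4q + 6 ⇒ q = \frac{54}{25}.
General: u(n) = A·(-4)^n + \frac{6 n}{5} + \frac{54}{25}.
Apply u(0) = 1: A + \frac{54}{25} = 1 ⇒ A = - \frac{29}{25}.
So u(n) = - \frac{29 \left(-4\right)^{n}}{25} + \frac{6 n}{5} + \frac{54}{25}.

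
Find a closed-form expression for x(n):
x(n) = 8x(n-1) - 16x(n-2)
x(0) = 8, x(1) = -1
Characteristic equation: x² - 8x + 16 = 0, which is (x - (4))².
Repeated root r = 4.
General solution: x(n) = (A + Bn)·(4)^n.
From x(0) = 8: A = 8.
From x(1) = -1: (A + B)·(4) = -1 ⇒ B = - \frac{33}{4}.
So x(n) = \left(8 - \frac{33 n}{4}\right) \cdot (4)^n.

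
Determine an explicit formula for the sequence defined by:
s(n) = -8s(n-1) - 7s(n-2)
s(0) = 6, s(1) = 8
Characteristic equation: x² + 8x + 7 = 0, which factors as (x - (-1))(x - (-7)) = 0.
Roots r₁ = -1, r₂ = -7 (distinct).
General solution: s(n) = A·(-1)^n + B·(-7)^n.
From s(0) = 6: A + B = 6.
From s(1) = 8: -A - 7B = 8.
Solving: A = \frac{25}{3}, B = - \frac{7}{3}.
So s(n) = \frac{25 \left(-1\right)^{n}}{3} - \frac{7 \left(-7\right)^{n}}{3}.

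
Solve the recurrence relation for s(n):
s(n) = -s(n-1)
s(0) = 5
This is a homogeneous first-order recurrence with ratio -1.
By induction s(n) = s(0) · (-1)^n = 5 \left(-1\right)^{n}.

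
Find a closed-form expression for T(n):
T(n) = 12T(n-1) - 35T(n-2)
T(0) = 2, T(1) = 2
Characteristic equation: x² - 12x + 35 = 0, which factors as (x - (7))(x - (5)) = 0.
Roots r₁ = 7, r₂ = 5 (distinct).
General solution: T(n) = A·(7)^n + B·(5)^n.
From T(0) = 2: A + B = 2.
From T(1) = 2: 7A + 5B = 2.
Solving: A = -4, B = 6.
So T(n) = 6 \cdot 5^{n} - 4 \cdot 7^{n}.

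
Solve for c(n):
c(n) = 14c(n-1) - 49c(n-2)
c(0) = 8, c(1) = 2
Characteristic equation: x² - 14x + 49 = 0, which is (x - (7))².
Repeated root r = 7.
General solution: c(n) = (A + Bn)·(7)^n.
From c(0) = 8: A = 8.
From c(1) = 2: (A + B)·(7) = 2 ⇒ B = - \frac{54}{7}.
So c(n) = \left(8 - \frac{54 n}{7}\right) \cdot (7)^n.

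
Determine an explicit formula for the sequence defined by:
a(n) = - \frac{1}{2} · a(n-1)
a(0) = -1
Pure geometric recurrence with ratio - \frac{1}{2}.
By induction a(n) = a(0) · (- \frac{1}{2})^n = - \left(- \frac{1}{2}\right)^{n}.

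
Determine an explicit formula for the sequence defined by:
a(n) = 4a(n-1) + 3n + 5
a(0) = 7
First-order linear with linear forcing.
Homogeneous solution: a_h(n) = A·(4)^n.
Try particular a_p(n) = pn + q. Substituting:
  pn + q = 4(p(n-1) + q) + 3n + 5.
Matching the n-coefficient: p = 4p + 3 ⇒ p = -1.
Matching constants: q = -4p + 4q + 5 ⇒ q = -3.
General: a(n) = A·(4)^n - n - 3.
Apply a(0) = 7: A - 3 = 7 ⇒ A = 10.
So a(n) = 10 \cdot 4^{n} - n - 3.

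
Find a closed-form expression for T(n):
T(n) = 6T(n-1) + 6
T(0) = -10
First-order linear non-homogeneous.
Homogeneous solution: T_h(n) = A·(6)^n.
Try constant particular solution T_p = K: K = 6K + 6 ⇒ K = - \frac{6}{5}.
General: T(n) = A·(6)^n - \frac{6}{5}.
Apply T(0) = -10: A - \frac{6}{5} = -10 ⇒ A = - \frac{44}{5}.
So T(n) = - \frac{44 \cdot 6^{n}}{5} - \frac{6}{5}.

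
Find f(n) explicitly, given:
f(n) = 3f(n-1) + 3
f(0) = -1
First-order linear non-homogeneous.
Homogeneous solution: f_h(n) = A·(3)^n.
Try constant particular solution f_p = K: K = 3K + 3 ⇒ K = - \frac{3}{2}.
General: f(n) = A·(3)^n - \frac{3}{2}.
Apply f(0) = -1: A - \frac{3}{2} = -1 ⇒ A = \frac{1}{2}.
So f(n) = \frac{3^{n}}{2} - \frac{3}{2}.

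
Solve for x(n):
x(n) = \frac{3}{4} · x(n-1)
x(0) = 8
Pure geometric recurrence with ratio \frac{3}{4}.
By induction x(n) = x(0) · (\frac{3}{4})^n = 8 \left(\frac{3}{4}\right)^{n}.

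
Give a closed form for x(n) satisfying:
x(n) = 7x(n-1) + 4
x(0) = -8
First-order linear non-homogeneous.
Homogeneous solution: x_h(n) = A·(7)^n.
Try constant particular solution x_p = K: K = 7K + 4 ⇒ K = - \frac{2}{3}.
General: x(n) = A·(7)^n - \frac{2}{3}.
Apply x(0) = -8: A - \frac{2}{3} = -8 ⇒ A = - \frac{22}{3}.
So x(n) = - \frac{22 \cdot 7^{n}}{3} - \frac{2}{3}.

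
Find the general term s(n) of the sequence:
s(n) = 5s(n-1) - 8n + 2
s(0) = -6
First-order linear with linear forcing.
Homogeneous solution: s_h(n) = A·(5)^n.
Try particular s_p(n) = pn + q. Substituting:
  pn + q = 5(p(n-1) + q) - 8n + 2.
Matching the n-coefficient: p = 5p - 8 ⇒ p = 2.
Matching constants: q = -5p + 5q + 2 ⇒ q = 2.
General: s(n) = A·(5)^n + 2 n + 2.
Apply s(0) = -6: A + 2 = -6 ⇒ A = -8.
So s(n) = - 8 \cdot 5^{n} + 2 n + 2.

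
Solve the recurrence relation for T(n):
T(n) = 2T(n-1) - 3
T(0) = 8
First-order linear non-homogeneous.
Homogeneous solution: T_h(n) = A·(2)^n.
Try constant particular solution T_p = K: K = 2K - 3 ⇒ K = 3.
General: T(n) = A·(2)^n + 3.
Apply T(0) = 8: A + 3 = 8 ⇒ A = 5.
So T(n) = 5 \cdot 2^{n} + 3.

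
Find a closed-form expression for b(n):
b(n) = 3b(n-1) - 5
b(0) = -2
First-order linear non-homogeneous.
Homogeneous solution: b_h(n) = A·(3)^n.
Try constant particular solution b_p = K: K = 3K - 5 ⇒ K = \frac{5}{2}.
General: b(n) = A·(3)^n + \frac{5}{2}.
Apply b(0) = -2: A + \frac{5}{2} = -2 ⇒ A = - \frac{9}{2}.
So b(n) = \frac{5}{2} - \frac{9 \cdot 3^{n}}{2}.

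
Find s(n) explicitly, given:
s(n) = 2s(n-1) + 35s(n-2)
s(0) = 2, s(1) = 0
Characteristic equation: x² - 2x - 35 = 0, which factors as (x - (-5))(x - (7)) = 0.
Roots r₁ = -5, r₂ = 7 (distinct).
General solution: s(n) = A·(-5)^n + B·(7)^n.
From s(0) = 2: A + B = 2.
From s(1) = 0: -5A + 7B = 0.
Solving: A = \frac{7}{6}, B = \frac{5}{6}.
So s(n) = \frac{7 \left(-5\right)^{n}}{6} + \frac{5 \cdot 7^{n}}{6}.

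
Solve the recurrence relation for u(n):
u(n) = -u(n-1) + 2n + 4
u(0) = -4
First-order linear with linear forcing.
Homogeneous solution: u_h(n) = A·(-1)^n.
Try particular u_p(n) = pn + q. Substituting:
  pn + q = -(p(n-1) + q) + 2n + 4.
Matching the n-coefficient: p = -p + 2 ⇒ p = 1.
Matching constants: q = p - q + 4 ⇒ q = \frac{5}{2}.
General: u(n) = A·(-1)^n + n + \frac{5}{2}.
Apply u(0) = -4: A + \frac{5}{2} = -4 ⇒ A = - \frac{13}{2}.
So u(n) = - \frac{13 \left(-1\right)^{n}}{2} + n + \frac{5}{2}.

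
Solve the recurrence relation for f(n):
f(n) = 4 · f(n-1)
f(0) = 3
Pure geometric recurrence with ratio 4.
By induction f(n) = f(0) · (4)^n = 3 \cdot 4^{n}.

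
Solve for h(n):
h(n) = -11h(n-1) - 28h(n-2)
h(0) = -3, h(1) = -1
Characteristic equation: x² + 11x + 28 = 0, which factors as (x - (-7))(x - (-4)) = 0.
Roots r₁ = -7, r₂ = -4 (distinct).
General solution: h(n) = A·(-7)^n + B·(-4)^n.
From h(0) = -3: A + B = -3.
From h(1) = -1: -7A - 4B = -1.
Solving: A = \frac{13}{3}, B = - \frac{22}{3}.
So h(n) = - \frac{22 \left(-4\right)^{n}}{3} + \frac{13 \left(-7\right)^{n}}{3}.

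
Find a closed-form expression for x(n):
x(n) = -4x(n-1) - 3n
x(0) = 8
First-order linear with linear forcing.
Homogeneous solution: x_h(n) = A·(-4)^n.
Try particular x_p(n) = pn + q. Substituting:
  pn + q = -4(p(n-1) + q) - 3n.
Matching the n-coefficient: p = -4p - 3 ⇒ p = - \frac{3}{5}.
Matching constants: q = 4p - 4q ⇒ q = - \frac{12}{25}.
General: x(n) = A·(-4)^n - \frac{3 n}{5} - \frac{12}{25}.
Apply x(0) = 8: A - \frac{12}{25} = 8 ⇒ A = \frac{212}{25}.
So x(n) = \frac{212 \left(-4\right)^{n}}{25} - \frac{3 n}{5} - \frac{12}{25}.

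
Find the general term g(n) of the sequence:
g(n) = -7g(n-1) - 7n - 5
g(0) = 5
First-order linear with linear forcing.
Homogeneous solution: g_h(n) = A·(-7)^n.
Try particular g_p(n) = pn + q. Substituting:
  pn + q = -7(p(n-1) + q) - 7n - 5.
Matching the n-coefficient: p = -7p - 7 ⇒ p = - \frac{7}{8}.
Matching constants: q = 7p - 7q - 5 ⇒ q = - \frac{89}{64}.
General: g(n) = A·(-7)^n - \frac{7 n}{8} - \frac{89}{64}.
Apply g(0) = 5: A - \frac{89}{64} = 5 ⇒ A = \frac{409}{64}.
So g(n) = \frac{409 \left(-7\right)^{n}}{64} - \frac{7 n}{8} - \frac{89}{64}.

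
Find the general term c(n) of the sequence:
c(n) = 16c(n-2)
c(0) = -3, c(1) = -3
Characteristic equation: x² - 16 = 0, which factors as (x - (-4))(x - (4)) = 0.
Roots r₁ = -4, r₂ = 4 (distinct).
General solution: c(n) = A·(-4)^n + B·(4)^n.
From c(0) = -3: A + B = -3.
From c(1) = -3: -4A + 4B = -3.
Solving: A = - \frac{9}{8}, B = - \frac{15}{8}.
So c(n) = - \frac{9 \left(-4\right)^{n}}{8} - \frac{15 \cdot 4^{n}}{8}.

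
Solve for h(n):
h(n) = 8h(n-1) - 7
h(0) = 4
First-order linear non-homogeneous.
Homogeneous solution: h_h(n) = A·(8)^n.
Try constant particular solution h_p = K: K = 8K - 7 ⇒ K = 1.
General: h(n) = A·(8)^n + 1.
Apply h(0) = 4: A + 1 = 4 ⇒ A = 3.
So h(n) = 3 \cdot 8^{n} + 1.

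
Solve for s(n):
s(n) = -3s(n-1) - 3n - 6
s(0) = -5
First-order linear with linear forcing.
Homogeneous solution: s_h(n) = A·(-3)^n.
Try particular s_p(n) = pn + q. Substituting:
  pn + q = -3(p(n-1) + q) - 3n - 6.
Matching the n-coefficient: p = -3p - 3 ⇒ p = - \frac{3}{4}.
Matching constants: q = 3p - 3q - 6 ⇒ q = - \frac{33}{16}.
General: s(n) = A·(-3)^n - \frac{3 n}{4} - \frac{33}{16}.
Apply s(0) = -5: A - \frac{33}{16} = -5 ⇒ A = - \frac{47}{16}.
So s(n) = - \frac{47 \left(-3\right)^{n}}{16} - \frac{3 n}{4} - \frac{33}{16}.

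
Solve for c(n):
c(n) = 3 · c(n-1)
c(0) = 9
Pure geometric recurrence with ratio 3.
By induction c(n) = c(0) · (3)^n = 9 \cdot 3^{n}.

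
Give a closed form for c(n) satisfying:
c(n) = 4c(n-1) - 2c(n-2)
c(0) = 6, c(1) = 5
Characteristic equation: x² - 4x + 2 = 0.
Discriminant Δ = (4)² + 4·(-2) = 8.
Roots r₁,₂ = (4 ± √8)/2, so r₁ = \sqrt{2} + 2, r₂ = 2 - \sqrt{2}.
General solution: c(n) = A·r₁^n + B·r₂^n.
From the initial conditions, A + B = 6 and r₁A + r₂B = 5.
Since r₁ - r₂ = √8: A = (5 - (6)r₂)/√8 = 3 - \frac{7 \sqrt{2}}{4}, and B = 6 - A = \frac{7 \sqrt{2}}{4} + 3.
So c(n) = \left(3 - \frac{7 \sqrt{2}}{4}\right)\left(\sqrt{2} + 2\right)^n + \left(\frac{7 \sqrt{2}}{4} + 3\right)\left(2 - \sqrt{2}\right)^n.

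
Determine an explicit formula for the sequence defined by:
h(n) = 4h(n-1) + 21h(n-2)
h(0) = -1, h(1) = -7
Characteristic equation: x² - 4x - 21 = 0, which factors as (x - (7))(x - (-3)) = 0.
Roots r₁ = 7, r₂ = -3 (distinct).
General solution: h(n) = A·(7)^n + B·(-3)^n.
From h(0) = -1: A + B = -1.
From h(1) = -7: 7A - 3B = -7.
Solving: A = -1, B = 0.
So h(n) = - 7^{n}.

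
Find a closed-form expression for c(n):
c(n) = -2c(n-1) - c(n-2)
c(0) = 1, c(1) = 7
Characteristic equation: x² + 2x + 1 = 0, which is (x - (-1))².
Repeated root r = -1.
General solution: c(n) = (A + Bn)·(-1)^n.
From c(0) = 1: A = 1.
From c(1) = 7: (A + B)·(-1) = 7 ⇒ B = -8.
So c(n) = \left(1 - 8 n\right) \cdot (-1)^n.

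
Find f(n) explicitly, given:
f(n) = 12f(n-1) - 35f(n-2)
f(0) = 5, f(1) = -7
Characteristic equation: x² - 12x + 35 = 0, which factors as (x - (7))(x - (5)) = 0.
Roots r₁ = 7, r₂ = 5 (distinct).
General solution: f(n) = A·(7)^n + B·(5)^n.
From f(0) = 5: A + B = 5.
From f(1) = -7: 7A + 5B = -7.
Solving: A = -16, B = 21.
So f(n) = 21 \cdot 5^{n} - 16 \cdot 7^{n}.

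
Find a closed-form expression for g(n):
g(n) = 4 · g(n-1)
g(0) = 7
Pure geometric recurrence with ratio 4.
By induction g(n) = g(0) · (4)^n = 7 \cdot 4^{n}.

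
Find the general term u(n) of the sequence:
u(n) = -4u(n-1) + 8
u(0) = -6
First-order linear non-homogeneous.
Homogeneous solution: u_h(n) = A·(-4)^n.
Try constant particular solution u_p = K: K = -4K + 8 ⇒ K = \frac{8}{5}.
General: u(n) = A·(-4)^n + \frac{8}{5}.
Apply u(0) = -6: A + \frac{8}{5} = -6 ⇒ A = - \frac{38}{5}.
So u(n) = \frac{8}{5} - \frac{38 \left(-4\right)^{n}}{5}.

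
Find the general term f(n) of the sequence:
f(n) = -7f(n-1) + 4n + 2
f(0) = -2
First-order linear with linear forcing.
Homogeneous solution: f_h(n) = A·(-7)^n.
Try particular f_p(n) = pn + q. Substituting:
  pn + q = -7(p(n-1) + q) + 4n + 2.
Matching the n-coefficient: p = -7p + 4 ⇒ p = \frac{1}{2}.
Matching constants: q = 7p - 7q + 2 ⇒ q = \frac{11}{16}.
General: f(n) = A·(-7)^n + \frac{n}{2} + \frac{11}{16}.
Apply f(0) = -2: A + \frac{11}{16} = -2 ⇒ A = - \frac{43}{16}.
So f(n) = - \frac{43 \left(-7\right)^{n}}{16} + \frac{n}{2} + \frac{11}{16}.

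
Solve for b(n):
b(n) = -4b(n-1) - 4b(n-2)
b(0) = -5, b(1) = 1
Characteristic equation: x² + 4x + 4 = 0, which is (x - (-2))².
Repeated root r = -2.
General solution: b(n) = (A + Bn)·(-2)^n.
From b(0) = -5: A = -5.
From b(1) = 1: (A + B)·(-2) = 1 ⇒ B = \frac{9}{2}.
So b(n) = \left(\frac{9 n}{2} - 5\right) \cdot (-2)^n.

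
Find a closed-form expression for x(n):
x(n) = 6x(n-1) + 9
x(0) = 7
First-order linear non-homogeneous.
Homogeneous solution: x_h(n) = A·(6)^n.
Try constant particular solution x_p = K: K = 6K + 9 ⇒ K = - \frac{9}{5}.
General: x(n) = A·(6)^n - \frac{9}{5}.
Apply x(0) = 7: A - \frac{9}{5} = 7 ⇒ A = \frac{44}{5}.
So x(n) = \frac{44 \cdot 6^{n}}{5} - \frac{9}{5}.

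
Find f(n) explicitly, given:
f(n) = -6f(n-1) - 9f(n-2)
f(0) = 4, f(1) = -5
Characteristic equation: x² + 6x + 9 = 0, which is (x - (-3))².
Repeated root r = -3.
General solution: f(n) = (A + Bn)·(-3)^n.
From f(0) = 4: A = 4.
From f(1) = -5: (A + B)·(-3) = -5 ⇒ B = - \frac{7}{3}.
So f(n) = \left(4 - \frac{7 n}{3}\right) \cdot (-3)^n.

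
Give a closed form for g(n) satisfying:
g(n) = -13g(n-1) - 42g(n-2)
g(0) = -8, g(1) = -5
Characteristic equation: x² + 13x + 42 = 0, which factors as (x - (-6))(x - (-7)) = 0.
Roots r₁ = -6, r₂ = -7 (distinct).
General solution: g(n) = A·(-6)^n + B·(-7)^n.
From g(0) = -8: A + B = -8.
From g(1) = -5: -6A - 7B = -5.
Solving: A = -61, B = 53.
So g(n) = - 61 \left(-6\right)^{n} + 53 \left(-7\right)^{n}.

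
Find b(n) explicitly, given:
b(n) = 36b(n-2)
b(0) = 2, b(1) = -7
Characteristic equation: x² - 36 = 0, which factors as (x - (-6))(x - (6)) = 0.
Roots r₁ = -6, r₂ = 6 (distinct).
General solution: b(n) = A·(-6)^n + B·(6)^n.
From b(0) = 2: A + B = 2.
From b(1) = -7: -6A + 6B = -7.
Solving: A = \frac{19}{12}, B = \frac{5}{12}.
So b(n) = \frac{19 \left(-6\right)^{n}}{12} + \frac{5 \cdot 6^{n}}{12}.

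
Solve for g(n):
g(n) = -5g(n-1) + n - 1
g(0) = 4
First-order linear with linear forcing.
Homogeneous solution: g_h(n) = A·(-5)^n.
Try particular g_p(n) = pn + q. Substituting:
  pn + q = -5(p(n-1) + q) + n - 1.
Matching the n-coefficient: p = -5p + 1 ⇒ p = \frac{1}{6}.
Matching constants: q = 5p - 5q - 1 ⇒ q = - \frac{1}{36}.
General: g(n) = A·(-5)^n + \frac{n}{6} - \frac{1}{36}.
Apply g(0) = 4: A - \frac{1}{36} = 4 ⇒ A = \frac{145}{36}.
So g(n) = \frac{145 \left(-5\right)^{n}}{36} + \frac{n}{6} - \frac{1}{36}.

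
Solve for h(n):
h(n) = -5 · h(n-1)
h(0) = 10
Pure geometric recurrence with ratio -5.
By induction h(n) = h(0) · (-5)^n = 10 \left(-5\right)^{n}.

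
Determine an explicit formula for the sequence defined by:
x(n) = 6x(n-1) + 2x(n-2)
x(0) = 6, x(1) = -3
Characteristic equation: x² - 6x - 2 = 0.
Discriminant Δ = (6)² + 4·(2) = 44.
Roots r₁,₂ = (6 ± √44)/2, so r₁ = 3 + \sqrt{11}, r₂ = 3 - \sqrt{11}.
General solution: x(n) = A·r₁^n + B·r₂^n.
From the initial conditions, A + B = 6 and r₁A + r₂B = -3.
Since r₁ - r₂ = √44: A = (-3 - (6)r₂)/√44 = 3 - \frac{21 \sqrt{11}}{22}, and B = 6 - A = 3 + \frac{21 \sqrt{11}}{22}.
So x(n) = \left(3 - \frac{21 \sqrt{11}}{22}\right)\left(3 + \sqrt{11}\right)^n + \left(3 + \frac{21 \sqrt{11}}{22}\right)\left(3 - \sqrt{11}\right)^n.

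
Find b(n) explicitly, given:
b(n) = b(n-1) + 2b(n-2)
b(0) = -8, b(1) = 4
Characteristic equation: x² - x - 2 = 0, which factors as (x - (-1))(x - (2)) = 0.
Roots r₁ = -1, r₂ = 2 (distinct).
General solution: b(n) = A·(-1)^n + B·(2)^n.
From b(0) = -8: A + B = -8.
From b(1) = 4: -A + 2B = 4.
Solving: A = - \frac{20}{3}, B = - \frac{4}{3}.
So b(n) = - \frac{20 \left(-1\right)^{n}}{3} - \frac{4 \cdot 2^{n}}{3}.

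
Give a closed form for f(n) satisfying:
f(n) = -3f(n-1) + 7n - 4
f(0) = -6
First-order linear with linear forcing.
Homogeneous solution: f_h(n) = A·(-3)^n.
Try particular f_p(n) = pn + q. Substituting:
  pn + q = -3(p(n-1) + q) + 7n - 4.
Matching the n-coefficient: p = -3p + 7 ⇒ p = \frac{7}{4}.
Matching constants: q = 3p - 3q - 4 ⇒ q = \frac{5}{16}.
General: f(n) = A·(-3)^n + \frac{7 n}{4} + \frac{5}{16}.
Apply f(0) = -6: A + \frac{5}{16} = -6 ⇒ A = - \frac{101}{16}.
So f(n) = - \frac{101 \left(-3\right)^{n}}{16} + \frac{7 n}{4} + \frac{5}{16}.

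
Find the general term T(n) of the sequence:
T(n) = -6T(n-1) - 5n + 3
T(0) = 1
First-order linear with linear forcing.
Homogeneous solution: T_h(n) = A·(-6)^n.
Try particular T_p(n) = pn + q. Substituting:
  pn + q = -6(p(n-1) + q) - 5n + 3.
Matching the n-coefficient: p = -6p - 5 ⇒ p = - \frac{5}{7}.
Matching constants: q = 6p - 6q + 3 ⇒ q = - \frac{9}{49}.
General: T(n) = A·(-6)^n - \frac{5 n}{7} - \frac{9}{49}.
Apply T(0) = 1: A - \frac{9}{49} = 1 ⇒ A = \frac{58}{49}.
So T(n) = \frac{58 \left(-6\right)^{n}}{49} - \frac{5 n}{7} - \frac{9}{49}.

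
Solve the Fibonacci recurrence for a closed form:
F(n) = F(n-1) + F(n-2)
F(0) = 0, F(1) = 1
This is the Fibonacci sequence.
Characteristic equation: x² - x - 1 = 0; roots r₁ = \frac{1}{2} + \frac{\sqrt{5}}{2}, r₂ = \frac{1}{2} - \frac{\sqrt{5}}{2}.
General: F(n) = A·r₁^n + B·r₂^n. Solving with F(0)=0, F(1)=1 gives A = \frac{\sqrt{5}}{5}, B = - \frac{\sqrt{5}}{5}.
So F(n) = \frac{2^{- n} \sqrt{5} \left(- \left(1 - \sqrt{5}\right)^{n} + \left(1 + \sqrt{5}\right)^{n}\right)}{5}.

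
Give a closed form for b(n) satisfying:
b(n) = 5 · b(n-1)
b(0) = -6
Pure geometric recurrence with ratio 5.
By induction b(n) = b(0) · (5)^n = - 6 \cdot 5^{n}.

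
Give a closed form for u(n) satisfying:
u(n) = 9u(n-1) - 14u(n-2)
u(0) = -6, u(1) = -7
Characteristic equation: x² - 9x + 14 = 0, which factors as (x - (2))(x - (7)) = 0.
Roots r₁ = 2, r₂ = 7 (distinct).
General solution: u(n) = A·(2)^n + B·(7)^n.
From u(0) = -6: A + B = -6.
From u(1) = -7: 2A + 7B = -7.
Solving: A = -7, B = 1.
So u(n) = - 7 \cdot 2^{n} + 7^{n}.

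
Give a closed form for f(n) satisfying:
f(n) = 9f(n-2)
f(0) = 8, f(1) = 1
Characteristic equation: x² - 9 = 0, which factors as (x - (-3))(x - (3)) = 0.
Roots r₁ = -3, r₂ = 3 (distinct).
General solution: f(n) = A·(-3)^n + B·(3)^n.
From f(0) = 8: A + B = 8.
From f(1) = 1: -3A + 3B = 1.
Solving: A = \frac{23}{6}, B = \frac{25}{6}.
So f(n) = \frac{23 \left(-3\right)^{n}}{6} + \frac{25 \cdot 3^{n}}{6}.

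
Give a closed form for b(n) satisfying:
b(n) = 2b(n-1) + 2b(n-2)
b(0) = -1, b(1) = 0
Characteristic equation: x² - 2x - 2 = 0.
Discriminant Δ = (2)² + 4·(2) = 12.
Roots r₁,₂ = (2 ± √12)/2, so r₁ = 1 + \sqrt{3}, r₂ = 1 - \sqrt{3}.
General solution: b(n) = A·r₁^n + B·r₂^n.
From the initial conditions, A + B = -1 and r₁A + r₂B = 0.
Since r₁ - r₂ = √12: A = (0 - (-1)r₂)/√12 = - \frac{1}{2} + \frac{\sqrt{3}}{6}, and B = -1 - A = - \frac{1}{2} - \frac{\sqrt{3}}{6}.
So b(n) = \left(- \frac{1}{2} + \frac{\sqrt{3}}{6}\right)\left(1 + \sqrt{3}\right)^n + \left(- \frac{1}{2} - \frac{\sqrt{3}}{6}\right)\left(1 - \sqrt{3}\right)^n.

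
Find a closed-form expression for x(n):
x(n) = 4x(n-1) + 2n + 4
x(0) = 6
First-order linear with linear forcing.
Homogeneous solution: x_h(n) = A·(4)^n.
Try particular x_p(n) = pn + q. Substituting:
  pn + q = 4(p(n-1) + q) + 2n + 4.
Matching the n-coefficient: p = 4p + 2 ⇒ p = - \frac{2}{3}.
Matching constants: q = -4p + 4q + 4 ⇒ q = - \frac{20}{9}.
General: x(n) = A·(4)^n - \frac{2 n}{3} - \frac{20}{9}.
Apply x(0) = 6: A - \frac{20}{9} = 6 ⇒ A = \frac{74}{9}.
So x(n) = \frac{74 \cdot 4^{n}}{9} - \frac{2 n}{3} - \frac{20}{9}.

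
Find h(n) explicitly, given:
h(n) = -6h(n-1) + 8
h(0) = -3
First-order linear non-homogeneous.
Homogeneous solution: h_h(n) = A·(-6)^n.
Try constant particular solution h_p = K: K = -6K + 8 ⇒ K = \frac{8}{7}.
General: h(n) = A·(-6)^n + \frac{8}{7}.
Apply h(0) = -3: A + \frac{8}{7} = -3 ⇒ A = - \frac{29}{7}.
So h(n) = \frac{8}{7} - \frac{29 \left(-6\right)^{n}}{7}.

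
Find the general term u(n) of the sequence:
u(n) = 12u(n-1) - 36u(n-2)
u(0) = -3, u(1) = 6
Characteristic equation: x² - 12x + 36 = 0, which is (x - (6))².
Repeated root r = 6.
General solution: u(n) = (A + Bn)·(6)^n.
From u(0) = -3: A = -3.
From u(1) = 6: (A + B)·(6) = 6 ⇒ B = 4.
So u(n) = \left(4 n - 3\right) \cdot (6)^n.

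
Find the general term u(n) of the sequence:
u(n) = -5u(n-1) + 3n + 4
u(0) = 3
First-order linear with linear forcing.
Homogeneous solution: u_h(n) = A·(-5)^n.
Try particular u_p(n) = pn + q. Substituting:
  pn + q = -5(p(n-1) + q) + 3n + 4.
Matching the n-coefficient: p = -5p + 3 ⇒ p = \frac{1}{2}.
Matching constants: q = 5p - 5q + 4 ⇒ q = \frac{13}{12}.
General: u(n) = A·(-5)^n + \frac{n}{2} + \frac{13}{12}.
Apply u(0) = 3: A + \frac{13}{12} = 3 ⇒ A = \frac{23}{12}.
So u(n) = \frac{23 \left(-5\right)^{n}}{12} + \frac{n}{2} + \frac{13}{12}.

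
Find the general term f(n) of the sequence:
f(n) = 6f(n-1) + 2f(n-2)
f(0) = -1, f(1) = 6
Characteristic equation: x² - 6x - 2 = 0.
Discriminant Δ = (6)² + 4·(2) = 44.
Roots r₁,₂ = (6 ± √44)/2, so r₁ = 3 + \sqrt{11}, r₂ = 3 - \sqrt{11}.
General solution: f(n) = A·r₁^n + B·r₂^n.
From the initial conditions, A + B = -1 and r₁A + r₂B = 6.
Since r₁ - r₂ = √44: A = (6 - (-1)r₂)/√44 = - \frac{1}{2} + \frac{9 \sqrt{11}}{22}, and B = -1 - A = - \frac{9 \sqrt{11}}{22} - \frac{1}{2}.
So f(n) = \left(- \frac{1}{2} + \frac{9 \sqrt{11}}{22}\right)\left(3 + \sqrt{11}\right)^n + \left(- \frac{9 \sqrt{11}}{22} - \frac{1}{2}\right)\left(3 - \sqrt{11}\right)^n.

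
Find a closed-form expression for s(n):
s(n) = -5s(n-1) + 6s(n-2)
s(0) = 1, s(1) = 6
Characteristic equation: x² + 5x - 6 = 0, which factors as (x - (1))(x - (-6)) = 0.
Roots r₁ = 1, r₂ = -6 (distinct).
General solution: s(n) = A·(1)^n + B·(-6)^n.
From s(0) = 1: A + B = 1.
From s(1) = 6: A - 6B = 6.
Solving: A = \frac{12}{7}, B = - \frac{5}{7}.
So s(n) = \frac{12}{7} - \frac{5 \left(-6\right)^{n}}{7}.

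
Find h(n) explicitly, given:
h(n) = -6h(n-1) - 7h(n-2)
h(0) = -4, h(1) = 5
Characteristic equation: x² + 6x + 7 = 0.
Discriminant Δ = (-6)² + 4·(-7) = 8.
Roots r₁,₂ = (-6 ± √8)/2, so r₁ = -3 + \sqrt{2}, r₂ = -3 - \sqrt{2}.
General solution: h(n) = A·r₁^n + B·r₂^n.
From the initial conditions, A + B = -4 and r₁A + r₂B = 5.
Since r₁ - r₂ = √8: A = (5 - (-4)r₂)/√8 = - \frac{7 \sqrt{2}}{4} - 2, and B = -4 - A = -2 + \frac{7 \sqrt{2}}{4}.
So h(n) = \left(- \frac{7 \sqrt{2}}{4} - 2\right)\left(-3 + \sqrt{2}\right)^n + \left(-2 + \frac{7 \sqrt{2}}{4}\right)\left(-3 - \sqrt{2}\right)^n.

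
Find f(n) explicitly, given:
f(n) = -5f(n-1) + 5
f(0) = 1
First-order linear non-homogeneous.
Homogeneous solution: f_h(n) = A·(-5)^n.
Try constant particular solution f_p = K: K = -5K + 5 ⇒ K = \frac{5}{6}.
General: f(n) = A·(-5)^n + \frac{5}{6}.
Apply f(0) = 1: A + \frac{5}{6} = 1 ⇒ A = \frac{1}{6}.
So f(n) = \frac{\left(-5\right)^{n}}{6} + \frac{5}{6}.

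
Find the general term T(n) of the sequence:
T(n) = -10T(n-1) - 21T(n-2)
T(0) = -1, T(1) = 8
Characteristic equation: x² + 10x + 21 = 0, which factors as (x - (-3))(x - (-7)) = 0.
Roots r₁ = -3, r₂ = -7 (distinct).
General solution: T(n) = A·(-3)^n + B·(-7)^n.
From T(0) = -1: A + B = -1.
From T(1) = 8: -3A - 7B = 8.
Solving: A = \frac{1}{4}, B = - \frac{5}{4}.
So T(n) = \frac{\left(-3\right)^{n}}{4} - \frac{5 \left(-7\right)^{n}}{4}.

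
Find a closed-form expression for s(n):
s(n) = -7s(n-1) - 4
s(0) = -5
First-order linear non-homogeneous.
Homogeneous solution: s_h(n) = A·(-7)^n.
Try constant particular solution s_p = K: K = -7K - 4 ⇒ K = - \frac{1}{2}.
General: s(n) = A·(-7)^n - \frac{1}{2}.
Apply s(0) = -5: A - \frac{1}{2} = -5 ⇒ A = - \frac{9}{2}.
So s(n) = - \frac{9 \left(-7\right)^{n}}{2} - \frac{1}{2}.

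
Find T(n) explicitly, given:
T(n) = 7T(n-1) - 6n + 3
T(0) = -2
First-order linear with linear forcing.
Homogeneous solution: T_h(n) = A·(7)^n.
Try particular T_p(n) = pn + q. Substituting:
  pn + q = 7(p(n-1) + q) - 6n + 3.
Matching the n-coefficient: p = 7p - 6 ⇒ p = 1.
Matching constants: q = -7p + 7q + 3 ⇒ q = \frac{2}{3}.
General: T(n) = A·(7)^n + n + \frac{2}{3}.
Apply T(0) = -2: A + \frac{2}{3} = -2 ⇒ A = - \frac{8}{3}.
So T(n) = - \frac{8 \cdot 7^{n}}{3} + n + \frac{2}{3}.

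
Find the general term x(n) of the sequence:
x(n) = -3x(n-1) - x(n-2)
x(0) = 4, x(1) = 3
Characteristic equation: x² + 3x + 1 = 0.
Discriminant Δ = (-3)² + 4·(-1) = 5.
Roots r₁,₂ = (-3 ± √5)/2, so r₁ = - \frac{3}{2} + \frac{\sqrt{5}}{2}, r₂ = - \frac{3}{2} - \frac{\sqrt{5}}{2}.
General solution: x(n) = A·r₁^n + B·r₂^n.
From the initial conditions, A + B = 4 and r₁A + r₂B = 3.
Since r₁ - r₂ = √5: A = (3 - (4)r₂)/√5 = 2 + \frac{9 \sqrt{5}}{5}, and B = 4 - A = 2 - \frac{9 \sqrt{5}}{5}.
So x(n) = \left(2 + \frac{9 \sqrt{5}}{5}\right)\left(- \frac{3}{2} + \frac{\sqrt{5}}{2}\right)^n + \left(2 - \frac{9 \sqrt{5}}{5}\right)\left(- \frac{3}{2} - \frac{\sqrt{5}}{2}\right)^n.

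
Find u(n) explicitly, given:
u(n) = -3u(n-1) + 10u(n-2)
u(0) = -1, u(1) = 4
Characteristic equation: x² + 3x - 10 = 0, which factors as (x - (2))(x - (-5)) = 0.
Roots r₁ = 2, r₂ = -5 (distinct).
General solution: u(n) = A·(2)^n + B·(-5)^n.
From u(0) = -1: A + B = -1.
From u(1) = 4: 2A - 5B = 4.
Solving: A = - \frac{1}{7}, B = - \frac{6}{7}.
So u(n) = - \frac{6 \left(-5\right)^{n}}{7} - \frac{2^{n}}{7}.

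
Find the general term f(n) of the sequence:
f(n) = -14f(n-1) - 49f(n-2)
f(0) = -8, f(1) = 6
Characteristic equation: x² + 14x + 49 = 0, which is (x - (-7))².
Repeated root r = -7.
General solution: f(n) = (A + Bn)·(-7)^n.
From f(0) = -8: A = -8.
From f(1) = 6: (A + B)·(-7) = 6 ⇒ B = \frac{50}{7}.
So f(n) = \left(\frac{50 n}{7} - 8\right) \cdot (-7)^n.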